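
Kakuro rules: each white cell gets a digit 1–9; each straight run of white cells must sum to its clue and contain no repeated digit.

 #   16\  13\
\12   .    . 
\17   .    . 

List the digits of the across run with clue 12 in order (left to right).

7 5

17 in 2 cells must be {8,9}; 16 in 2 cells must be {7,9}.
The 17 across and the 16 down share only 9, so R2C1 = 9.
R2C2 = 17 − 9 = 8 completes the 17 across.
R1C1 = 16 − 9 = 7 completes the 16 down.
R1C2 = 12 − 7 = 5 completes the 12 across.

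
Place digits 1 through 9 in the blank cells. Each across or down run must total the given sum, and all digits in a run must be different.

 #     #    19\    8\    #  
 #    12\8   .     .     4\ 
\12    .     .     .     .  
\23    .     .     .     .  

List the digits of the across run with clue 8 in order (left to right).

7 1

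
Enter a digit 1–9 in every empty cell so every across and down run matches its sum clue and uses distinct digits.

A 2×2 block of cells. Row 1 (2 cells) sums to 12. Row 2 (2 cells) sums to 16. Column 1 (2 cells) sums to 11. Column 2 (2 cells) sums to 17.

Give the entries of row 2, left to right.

16 in 2 cells must be {7,9}; 17 in 2 cells must be {8,9}.
The 16 across and the 17 down share only 9, so (2,2) = 9.
(1,2) = 17 − 9 = 8 completes the 17 down.
(2,1) = 16 − 9 = 7 completes the 16 across.
(1,1) = 12 − 8 = 4 completes the 12 across.

7 9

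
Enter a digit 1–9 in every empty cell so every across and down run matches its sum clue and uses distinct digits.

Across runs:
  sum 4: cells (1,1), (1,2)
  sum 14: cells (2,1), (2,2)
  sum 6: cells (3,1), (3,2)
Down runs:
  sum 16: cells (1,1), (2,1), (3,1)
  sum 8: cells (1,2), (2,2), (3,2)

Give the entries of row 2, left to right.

9 5

4 in 2 cells must be {1,3}.
The 14 across and the 8 down share only 5, so (2,2) = 5.
Given what's placed, (1,2) must be 1 to fit the 4 across and 8 down.
(2,1) = 14 − 5 = 9 completes the 14 across.
(3,2) = 8 − 6 = 2 completes the 8 down.
(1,1) = 4 − 1 = 3 completes the 4 across.
(3,1) = 6 − 2 = 4 completes the 6 across.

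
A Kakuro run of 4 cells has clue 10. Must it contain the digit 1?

The only way to make 10 from 4 distinct digits is {1,2,3,4}, which contains 1.

Yes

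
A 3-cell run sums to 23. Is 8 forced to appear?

The only way to make 23 from 3 distinct digits is {6,8,9}, which contains 8.

Yes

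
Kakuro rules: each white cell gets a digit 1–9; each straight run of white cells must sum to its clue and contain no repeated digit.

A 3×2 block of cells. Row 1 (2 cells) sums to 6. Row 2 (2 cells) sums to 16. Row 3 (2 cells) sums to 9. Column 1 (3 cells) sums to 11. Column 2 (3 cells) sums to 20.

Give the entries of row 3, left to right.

3, 6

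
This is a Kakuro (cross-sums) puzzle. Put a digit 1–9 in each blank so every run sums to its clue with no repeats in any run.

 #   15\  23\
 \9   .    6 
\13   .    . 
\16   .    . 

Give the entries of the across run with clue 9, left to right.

16 in 2 cells must be {7,9}; 23 in 3 cells must be {6,8,9}.
R1C1 = 9 − 6 = 3 completes the 9 across.
Given what's placed, R3C1 must be 7 to fit the 16 across and 15 down.
R3C2 = 16 − 7 = 9 completes the 16 across.
R2C1 = 15 − 10 = 5 completes the 15 down.
R2C2 = 13 − 5 = 8 completes the 13 across.

3, 6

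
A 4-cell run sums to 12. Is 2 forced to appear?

Yes

Every partition of 12 into 4 distinct digits includes 2: {1,2,3,6}, {1,2,4,5}.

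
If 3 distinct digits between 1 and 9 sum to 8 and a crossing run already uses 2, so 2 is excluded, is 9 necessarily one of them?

The only way to make 8 from 3 distinct digits under that restriction is {1,3,4}, which does not contain 9.

No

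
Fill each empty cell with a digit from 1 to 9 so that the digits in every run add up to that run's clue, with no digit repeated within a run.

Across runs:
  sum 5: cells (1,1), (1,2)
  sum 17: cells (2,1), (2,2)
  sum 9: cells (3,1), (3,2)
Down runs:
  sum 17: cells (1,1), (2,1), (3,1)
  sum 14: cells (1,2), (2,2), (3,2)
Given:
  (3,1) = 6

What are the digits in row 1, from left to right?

17 in 2 cells must be {8,9}.
(3,2) = 9 − 6 = 3 completes the 9 across.
(2,2) = 9: the only remaining digit allowed by both the 17 across and the 14 down.
(1,2) = 14 − 12 = 2 completes the 14 down.
(2,1) = 17 − 9 = 8 completes the 17 across.
(1,1) = 5 − 2 = 3 completes the 5 across.

3, 2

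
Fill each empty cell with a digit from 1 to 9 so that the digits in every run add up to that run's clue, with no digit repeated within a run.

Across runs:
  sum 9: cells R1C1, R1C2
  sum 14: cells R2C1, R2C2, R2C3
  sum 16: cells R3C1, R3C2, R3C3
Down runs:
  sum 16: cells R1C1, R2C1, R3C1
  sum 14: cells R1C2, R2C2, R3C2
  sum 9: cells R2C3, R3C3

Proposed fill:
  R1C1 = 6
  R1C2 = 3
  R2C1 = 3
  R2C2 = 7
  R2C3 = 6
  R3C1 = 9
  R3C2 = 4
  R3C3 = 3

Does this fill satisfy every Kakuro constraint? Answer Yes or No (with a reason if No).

No — the across run R2C1–R2C3 sums to 16, not 14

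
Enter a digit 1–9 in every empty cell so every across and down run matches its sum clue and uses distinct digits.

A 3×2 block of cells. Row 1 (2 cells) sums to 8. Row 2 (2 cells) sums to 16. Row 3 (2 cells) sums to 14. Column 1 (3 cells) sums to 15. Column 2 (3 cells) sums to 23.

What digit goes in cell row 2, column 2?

9

16 in 2 cells must be {7,9}; 23 in 3 cells must be {6,8,9}.
The 8 across and the 23 down share only 6, so (1,2) = 6.
Given what's placed, (2,2) must be 9 to fit the 16 across and 23 down.
(3,2) = 23 − 15 = 8 completes the 23 down.
(1,1) = 8 − 6 = 2 completes the 8 across.
(2,1) = 16 − 9 = 7 completes the 16 across.
(3,1) = 14 − 8 = 6 completes the 14 across.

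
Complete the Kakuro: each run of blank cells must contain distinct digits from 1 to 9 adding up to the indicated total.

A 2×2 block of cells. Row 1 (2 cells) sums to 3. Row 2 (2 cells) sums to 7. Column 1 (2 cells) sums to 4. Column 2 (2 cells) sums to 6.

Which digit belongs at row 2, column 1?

3

3 in 2 cells must be {1,2}; 4 in 2 cells must be {1,3}.
The 3 across and the 4 down share only 1, so (1,1) = 1.
(1,2) = 3 − 1 = 2 completes the 3 across.
(2,1) = 4 − 1 = 3 completes the 4 down.
(2,2) = 7 − 3 = 4 completes the 7 across.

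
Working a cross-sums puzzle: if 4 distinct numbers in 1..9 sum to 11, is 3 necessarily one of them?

The only way to make 11 from 4 distinct digits is {1,2,3,5}, which contains 3.

Yes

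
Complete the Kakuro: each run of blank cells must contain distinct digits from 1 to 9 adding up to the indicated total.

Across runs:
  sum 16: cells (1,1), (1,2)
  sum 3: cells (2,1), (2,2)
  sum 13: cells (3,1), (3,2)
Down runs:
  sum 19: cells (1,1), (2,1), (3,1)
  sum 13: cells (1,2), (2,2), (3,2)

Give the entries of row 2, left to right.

16 in 2 cells must be {7,9}; 3 in 2 cells must be {1,2}.
The 3 across and the 19 down share only 2, so (2,1) = 2.
(2,2) = 3 − 2 = 1 completes the 3 across.
Given what's placed, (1,1) must be 9 to fit the 16 across and 19 down.
(1,2) = 16 − 9 = 7 completes the 16 across.
(3,1) = 19 − 11 = 8 completes the 19 down.
(3,2) = 13 − 8 = 5 completes the 13 across.

2, 1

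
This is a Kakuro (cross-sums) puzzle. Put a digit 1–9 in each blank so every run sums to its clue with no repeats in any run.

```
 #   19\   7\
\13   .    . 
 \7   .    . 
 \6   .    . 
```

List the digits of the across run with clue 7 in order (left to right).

7 in 3 cells must be {1,2,4}.
The 13 across and the 7 down share only 4, so R1C2 = 4.
R1C1 = 13 − 4 = 9 completes the 13 across.
Nothing is forced directly, so branch on R2C2, whose candidates are 1 or 2. If R2C2 = 2: then R2C1 would have to be in {5} for the 7 across but in {2,3,4,6,7,8} for the 19 down — contradiction. So R2C2 = 1.
R2C1 = 7 − 1 = 6 completes the 7 across.
R3C1 = 19 − 15 = 4 completes the 19 down.
R3C2 = 6 − 4 = 2 completes the 6 across.

6 1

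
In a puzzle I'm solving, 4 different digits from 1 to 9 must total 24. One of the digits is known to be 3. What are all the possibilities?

4 distinct digits from 1–9 sum between 10 and 30.
Keeping only sets containing 3.

{3,4,8,9}; {3,5,7,9}; {3,6,7,8}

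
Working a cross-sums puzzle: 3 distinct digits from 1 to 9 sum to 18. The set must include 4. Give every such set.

3 distinct digits from 1–9 sum between 6 and 24.
Keeping only sets containing 4.

{4,5,9}; {4,6,8}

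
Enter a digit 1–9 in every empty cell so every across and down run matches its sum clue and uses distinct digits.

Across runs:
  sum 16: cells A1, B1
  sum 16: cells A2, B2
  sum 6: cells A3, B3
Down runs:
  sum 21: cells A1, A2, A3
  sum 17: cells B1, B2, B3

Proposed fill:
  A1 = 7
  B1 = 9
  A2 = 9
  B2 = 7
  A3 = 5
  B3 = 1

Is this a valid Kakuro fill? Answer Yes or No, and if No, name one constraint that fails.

Yes

Across: 7+9=16; 9+7=16; 5+1=6. Down: 7+9+5=21; 9+7+1=17. No digit repeats within any run.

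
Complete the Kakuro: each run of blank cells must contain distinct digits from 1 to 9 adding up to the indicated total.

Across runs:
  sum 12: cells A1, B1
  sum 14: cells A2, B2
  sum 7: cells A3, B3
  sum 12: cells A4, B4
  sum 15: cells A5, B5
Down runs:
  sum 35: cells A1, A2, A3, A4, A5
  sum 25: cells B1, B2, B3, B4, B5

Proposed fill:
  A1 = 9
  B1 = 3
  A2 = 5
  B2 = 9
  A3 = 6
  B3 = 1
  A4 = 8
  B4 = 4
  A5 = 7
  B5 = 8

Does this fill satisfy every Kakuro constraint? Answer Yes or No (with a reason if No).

Across: 9+3=12; 5+9=14; 6+1=7; 8+4=12; 7+8=15. Down: 9+5+6+8+7=35; 3+9+1+4+8=25. No digit repeats within any run.

Yes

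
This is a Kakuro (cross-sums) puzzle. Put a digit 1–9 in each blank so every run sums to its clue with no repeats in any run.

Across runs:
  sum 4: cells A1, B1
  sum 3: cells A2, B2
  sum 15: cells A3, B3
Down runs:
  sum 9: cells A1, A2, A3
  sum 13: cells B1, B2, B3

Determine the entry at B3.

4 in 2 cells must be {1,3}; 3 in 2 cells must be {1,2}.
The 15 across and the 9 down share only 6, so A3 = 6.
B3 = 15 − 6 = 9 completes the 15 across.
Given what's placed, A1 must be 1 to fit the 4 across and 9 down.
B1 = 4 − 1 = 3 completes the 4 across.
A2 = 9 − 7 = 2 completes the 9 down.
B2 = 3 − 2 = 1 completes the 3 across.

9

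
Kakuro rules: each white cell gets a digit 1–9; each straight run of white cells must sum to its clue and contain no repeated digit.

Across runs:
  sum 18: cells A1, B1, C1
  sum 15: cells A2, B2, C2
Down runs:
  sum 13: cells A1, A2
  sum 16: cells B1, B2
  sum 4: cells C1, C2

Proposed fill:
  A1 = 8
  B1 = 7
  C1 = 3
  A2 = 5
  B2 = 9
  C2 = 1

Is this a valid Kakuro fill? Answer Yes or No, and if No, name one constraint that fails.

Yes

Across: 8+7+3=18; 5+9+1=15. Down: 8+5=13; 7+9=16; 3+1=4. No digit repeats within any run.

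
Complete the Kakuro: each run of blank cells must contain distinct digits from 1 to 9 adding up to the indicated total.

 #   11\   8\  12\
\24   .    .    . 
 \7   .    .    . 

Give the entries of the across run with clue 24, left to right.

24 in 3 cells must be {7,8,9}; 7 in 3 cells must be {1,2,4}.
The 24 across and the 8 down share only 7, so R1C2 = 7.
R2C2 = 8 − 7 = 1 completes the 8 down.
Given what's placed, R2C3 must be 4 to fit the 7 across and 12 down.
R1C3 = 12 − 4 = 8 completes the 12 down.
R2C1 = 7 − 5 = 2 completes the 7 across.
R1C1 = 24 − 15 = 9 completes the 24 across.

9 7 8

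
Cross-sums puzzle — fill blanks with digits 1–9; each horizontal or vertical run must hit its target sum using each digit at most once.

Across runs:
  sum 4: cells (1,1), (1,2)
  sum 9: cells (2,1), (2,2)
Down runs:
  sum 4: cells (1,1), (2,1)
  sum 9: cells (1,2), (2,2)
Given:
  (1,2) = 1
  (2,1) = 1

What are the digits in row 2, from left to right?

4 in 2 cells must be {1,3}.
(1,1) = 4 − 1 = 3 completes the 4 across.
(2,2) = 9 − 1 = 8 completes the 9 across.

1 8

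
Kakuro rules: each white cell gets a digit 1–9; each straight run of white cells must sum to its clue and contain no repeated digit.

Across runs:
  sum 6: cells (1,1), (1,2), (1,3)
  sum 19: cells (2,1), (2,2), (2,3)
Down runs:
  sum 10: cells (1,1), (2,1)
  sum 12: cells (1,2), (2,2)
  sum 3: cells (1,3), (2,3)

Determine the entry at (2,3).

2

6 in 3 cells must be {1,2,3}; 3 in 2 cells must be {1,2}.
The 6 across and the 12 down share only 3, so (1,2) = 3.
(2,2) = 12 − 3 = 9 completes the 12 down.
Given what's placed, (2,3) must be 2 to fit the 19 across and 3 down.
(1,3) = 3 − 2 = 1 completes the 3 down.
(2,1) = 19 − 11 = 8 completes the 19 across.
(1,1) = 6 − 4 = 2 completes the 6 across.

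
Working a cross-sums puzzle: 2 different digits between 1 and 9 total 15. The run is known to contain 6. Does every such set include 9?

Yes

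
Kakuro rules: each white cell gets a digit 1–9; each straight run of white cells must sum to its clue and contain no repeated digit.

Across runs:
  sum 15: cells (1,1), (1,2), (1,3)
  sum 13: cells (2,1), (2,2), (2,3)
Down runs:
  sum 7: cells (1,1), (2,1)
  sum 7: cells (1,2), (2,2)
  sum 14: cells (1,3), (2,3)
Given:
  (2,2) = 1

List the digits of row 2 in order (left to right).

(1,2) = 7 − 1 = 6 completes the 7 down.
No cell is forced outright now. (1,3) can only be 5 or 8 (the digits allowed by both its 15 across and its 14 down). If (1,3) = 8: that forces (1,1) = 1, after which (2,1) would have to be in {3,4,5,7,8,9} for the 13 across but in {6} for the 7 down — contradiction. So (1,3) = 5.
(1,1) = 15 − 11 = 4 completes the 15 across.
(2,1) = 7 − 4 = 3 completes the 7 down.
(2,3) = 13 − 4 = 9 completes the 13 across.

3, 1, 9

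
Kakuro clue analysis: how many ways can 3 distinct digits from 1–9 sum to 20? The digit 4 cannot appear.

3

3 distinct digits from 1–9 sum between 6 and 24.
Dropping sets that contain 4.
Enumerating: {3,8,9}, {5,6,9}, {5,7,8}.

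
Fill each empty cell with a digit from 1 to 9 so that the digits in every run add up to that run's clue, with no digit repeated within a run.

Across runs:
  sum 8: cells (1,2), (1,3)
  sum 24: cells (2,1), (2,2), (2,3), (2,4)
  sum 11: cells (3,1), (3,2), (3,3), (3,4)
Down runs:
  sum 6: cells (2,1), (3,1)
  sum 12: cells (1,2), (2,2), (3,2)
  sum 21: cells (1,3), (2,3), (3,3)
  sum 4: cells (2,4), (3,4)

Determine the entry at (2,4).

11 in 4 cells must be {1,2,3,5}; 4 in 2 cells must be {1,3}.
Only 5 fits (3,3) under both its across sum 11 and down sum 21.
Given what's placed, (1,3) must be 7 to fit the 8 across and 21 down.
(2,3) = 21 − 12 = 9 completes the 21 down.
(1,2) = 8 − 7 = 1 completes the 8 across.
No cell is forced outright now. (2,4) can only be 1 or 3 (the digits allowed by both its 24 across and its 4 down). If (2,4) = 1: then (2,1) would have to be in {6,8} for the 24 across but in {1,2,4,5} for the 6 down — contradiction. So (2,4) = 3.

3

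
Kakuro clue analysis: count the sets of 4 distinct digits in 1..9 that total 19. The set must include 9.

4

4 distinct digits from 1–9 sum between 10 and 30.
Keeping only sets containing 9.
Enumerating: {1,2,7,9}, {1,3,6,9}, {1,4,5,9}, {2,3,5,9}.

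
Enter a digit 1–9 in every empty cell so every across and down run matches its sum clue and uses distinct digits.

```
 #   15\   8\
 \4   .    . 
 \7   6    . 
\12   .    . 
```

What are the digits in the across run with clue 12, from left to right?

8 4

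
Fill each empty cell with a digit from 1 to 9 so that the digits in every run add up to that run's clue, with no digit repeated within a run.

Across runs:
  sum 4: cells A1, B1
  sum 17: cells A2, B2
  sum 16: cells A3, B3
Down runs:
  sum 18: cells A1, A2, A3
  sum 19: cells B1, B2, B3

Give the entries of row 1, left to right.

1, 3

4 in 2 cells must be {1,3}; 17 in 2 cells must be {8,9}; 16 in 2 cells must be {7,9}.
The 4 across and the 19 down share only 3, so B1 = 3.
Given what's placed, B2 must be 9 to fit the 17 across and 19 down.
B3 = 19 − 12 = 7 completes the 19 down.
A1 = 4 − 3 = 1 completes the 4 across.
A2 = 17 − 9 = 8 completes the 17 across.
A3 = 16 − 7 = 9 completes the 16 across.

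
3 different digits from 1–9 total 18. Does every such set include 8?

No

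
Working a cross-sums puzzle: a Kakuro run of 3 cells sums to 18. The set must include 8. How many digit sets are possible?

3

3 distinct digits from 1–9 sum between 6 and 24.
Keeping only sets containing 8.
Enumerating: {1,8,9}, {3,7,8}, {4,6,8}.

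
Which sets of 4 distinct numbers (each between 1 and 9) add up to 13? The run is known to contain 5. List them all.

{1,3,4,5}

4 distinct digits from 1–9 sum between 10 and 30.
Keeping only sets containing 5.
Only one set works: {1,3,4,5}.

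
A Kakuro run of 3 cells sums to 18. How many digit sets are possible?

3 distinct digits from 1–9 sum between 6 and 24.

7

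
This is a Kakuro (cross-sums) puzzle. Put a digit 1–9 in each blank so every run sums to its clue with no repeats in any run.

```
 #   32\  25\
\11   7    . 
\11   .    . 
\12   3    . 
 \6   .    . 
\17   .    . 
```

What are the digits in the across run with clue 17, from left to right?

9 8

17 in 2 cells must be {8,9}.
R1C2 = 11 − 7 = 4 completes the 11 across.
R3C2 = 12 − 3 = 9 completes the 12 across.
Given what's placed, R4C1 must be 5 to fit the 6 across and 32 down.
R4C2 = 6 − 5 = 1 completes the 6 across.
R5C2 = 8: the only remaining digit allowed by both the 17 across and the 25 down.
R2C2 = 25 − 22 = 3 completes the 25 down.
R5C1 = 17 − 8 = 9 completes the 17 across.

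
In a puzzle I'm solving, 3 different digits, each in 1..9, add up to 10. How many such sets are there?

4

3 distinct digits from 1–9 sum between 6 and 24.
Enumerating: {1,2,7}, {1,3,6}, {1,4,5}, {2,3,5}.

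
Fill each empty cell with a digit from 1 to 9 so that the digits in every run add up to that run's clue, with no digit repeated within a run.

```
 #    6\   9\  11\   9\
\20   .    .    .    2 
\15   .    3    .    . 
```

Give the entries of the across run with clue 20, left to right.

5 6 7 2

R1C2 = 9 − 3 = 6 completes the 9 down.
R2C4 = 9 − 2 = 7 completes the 9 down.
R2C3 = 4: the only remaining digit allowed by both the 15 across and the 11 down.
R1C3 = 11 − 4 = 7 completes the 11 down.
R2C1 = 15 − 14 = 1 completes the 15 across.
R1C1 = 20 − 15 = 5 completes the 20 across.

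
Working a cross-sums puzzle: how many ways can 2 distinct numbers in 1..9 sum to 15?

2 distinct digits from 1–9 sum between 3 and 17.
Enumerating: {6,9}, {7,8}.

2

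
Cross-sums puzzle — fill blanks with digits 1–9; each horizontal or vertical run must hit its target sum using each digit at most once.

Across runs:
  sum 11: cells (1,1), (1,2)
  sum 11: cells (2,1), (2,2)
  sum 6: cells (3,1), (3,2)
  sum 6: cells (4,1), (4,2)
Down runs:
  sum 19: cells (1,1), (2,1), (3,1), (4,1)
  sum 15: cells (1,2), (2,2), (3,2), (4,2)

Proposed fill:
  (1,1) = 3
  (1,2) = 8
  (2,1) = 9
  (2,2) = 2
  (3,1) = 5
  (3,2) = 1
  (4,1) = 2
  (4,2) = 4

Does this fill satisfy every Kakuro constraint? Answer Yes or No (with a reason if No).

Yes

Across: 3+8=11; 9+2=11; 5+1=6; 2+4=6. Down: 3+9+5+2=19; 8+2+1+4=15. No digit repeats within any run.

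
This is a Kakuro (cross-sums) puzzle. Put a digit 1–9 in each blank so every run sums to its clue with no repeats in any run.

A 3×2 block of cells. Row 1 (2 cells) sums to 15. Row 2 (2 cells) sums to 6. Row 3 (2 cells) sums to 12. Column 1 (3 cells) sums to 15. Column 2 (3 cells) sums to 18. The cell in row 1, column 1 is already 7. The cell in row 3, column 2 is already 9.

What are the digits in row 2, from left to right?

(1,2) = 15 − 7 = 8 completes the 15 across.
(2,2) = 18 − 17 = 1 completes the 18 down.
(3,1) = 12 − 9 = 3 completes the 12 across.
(2,1) = 6 − 1 = 5 completes the 6 across.

5 1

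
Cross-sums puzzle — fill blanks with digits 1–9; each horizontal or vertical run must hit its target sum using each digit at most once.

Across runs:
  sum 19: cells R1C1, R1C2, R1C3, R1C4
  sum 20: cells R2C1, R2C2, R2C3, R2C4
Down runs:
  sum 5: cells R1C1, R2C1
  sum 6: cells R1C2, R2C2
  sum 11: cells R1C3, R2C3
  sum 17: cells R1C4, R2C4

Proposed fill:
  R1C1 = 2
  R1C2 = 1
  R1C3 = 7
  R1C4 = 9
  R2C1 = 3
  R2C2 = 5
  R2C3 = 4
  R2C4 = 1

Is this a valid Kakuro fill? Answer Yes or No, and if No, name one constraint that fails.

No — the down run R1C4–R2C4 sums to 10, not 17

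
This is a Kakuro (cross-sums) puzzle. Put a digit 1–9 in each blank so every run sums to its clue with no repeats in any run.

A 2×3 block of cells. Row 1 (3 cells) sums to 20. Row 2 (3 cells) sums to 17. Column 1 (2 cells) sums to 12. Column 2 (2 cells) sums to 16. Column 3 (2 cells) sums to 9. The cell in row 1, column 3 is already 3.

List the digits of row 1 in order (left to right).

8 9 3

16 in 2 cells must be {7,9}.
(1,2) = 9: the only remaining digit allowed by both the 20 across and the 16 down.
(2,2) = 16 − 9 = 7 completes the 16 down.
(2,3) = 9 − 3 = 6 completes the 9 down.
(1,1) = 20 − 12 = 8 completes the 20 across.
(2,1) = 17 − 13 = 4 completes the 17 across.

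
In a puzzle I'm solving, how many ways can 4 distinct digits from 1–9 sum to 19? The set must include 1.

6

4 distinct digits from 1–9 sum between 10 and 30.
Keeping only sets containing 1.
Enumerating: {1,2,7,9}, {1,3,6,9}, {1,3,7,8}, {1,4,5,9}, {1,4,6,8}, {1,5,6,7}.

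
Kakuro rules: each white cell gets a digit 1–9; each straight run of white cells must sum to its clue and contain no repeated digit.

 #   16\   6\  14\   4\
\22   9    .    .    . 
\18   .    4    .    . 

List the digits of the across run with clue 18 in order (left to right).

7 4 6 1

16 in 2 cells must be {7,9}; 4 in 2 cells must be {1,3}.
R1C2 = 6 − 4 = 2 completes the 6 down.
R1C4 = 3: the only remaining digit allowed by both the 22 across and the 4 down.
R2C1 = 16 − 9 = 7 completes the 16 down.
R2C4 = 4 − 3 = 1 completes the 4 down.
R1C3 = 22 − 14 = 8 completes the 22 across.
R2C3 = 18 − 12 = 6 completes the 18 across.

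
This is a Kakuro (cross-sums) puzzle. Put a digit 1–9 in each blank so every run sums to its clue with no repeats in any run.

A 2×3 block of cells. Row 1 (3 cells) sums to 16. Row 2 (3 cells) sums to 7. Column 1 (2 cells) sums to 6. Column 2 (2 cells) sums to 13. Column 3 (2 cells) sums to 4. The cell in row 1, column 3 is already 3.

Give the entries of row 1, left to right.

7 in 3 cells must be {1,2,4}; 4 in 2 cells must be {1,3}.
(2,2) = 4: only digit in both the 7-across and 13-down candidate sets.
(2,3) = 4 − 3 = 1 completes the 4 down.
(1,2) = 13 − 4 = 9 completes the 13 down.
(2,1) = 7 − 5 = 2 completes the 7 across.
(1,1) = 16 − 12 = 4 completes the 16 across.

4, 9, 3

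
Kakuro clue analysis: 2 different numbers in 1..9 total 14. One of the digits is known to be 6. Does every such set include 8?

The only way to make 14 from 2 distinct digits under that restriction is {6,8}, which contains 8.

Yes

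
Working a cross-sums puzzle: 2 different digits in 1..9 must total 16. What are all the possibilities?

{7,9}

2 distinct digits from 1–9 sum between 3 and 17.
Only one set works: {7,9}.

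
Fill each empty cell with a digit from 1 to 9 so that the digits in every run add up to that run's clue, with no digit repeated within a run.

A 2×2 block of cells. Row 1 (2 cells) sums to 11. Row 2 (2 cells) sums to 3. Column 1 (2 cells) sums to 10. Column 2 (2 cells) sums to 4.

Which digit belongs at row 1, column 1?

3 in 2 cells must be {1,2}; 4 in 2 cells must be {1,3}.
The 11 across and the 4 down share only 3, so (1,2) = 3.
(2,2) = 4 − 3 = 1 completes the 4 down.
(1,1) = 11 − 3 = 8 completes the 11 across.
(2,1) = 3 − 1 = 2 completes the 3 across.

8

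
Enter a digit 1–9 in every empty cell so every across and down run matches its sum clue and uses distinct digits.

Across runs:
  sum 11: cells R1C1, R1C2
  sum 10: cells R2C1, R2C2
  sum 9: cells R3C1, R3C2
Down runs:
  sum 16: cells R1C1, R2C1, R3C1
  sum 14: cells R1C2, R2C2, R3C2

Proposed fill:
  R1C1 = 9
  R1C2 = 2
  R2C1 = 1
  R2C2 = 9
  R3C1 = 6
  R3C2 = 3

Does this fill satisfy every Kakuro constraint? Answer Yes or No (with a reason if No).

Yes

Across: 9+2=11; 1+9=10; 6+3=9. Down: 9+1+6=16; 2+9+3=14. No digit repeats within any run.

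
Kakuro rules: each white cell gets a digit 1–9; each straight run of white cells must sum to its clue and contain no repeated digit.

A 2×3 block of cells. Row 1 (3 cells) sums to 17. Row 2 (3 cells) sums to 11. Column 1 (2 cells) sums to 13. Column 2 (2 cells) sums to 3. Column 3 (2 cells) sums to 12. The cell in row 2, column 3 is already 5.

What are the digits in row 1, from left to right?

9 1 7

3 in 2 cells must be {1,2}.
(1,3) = 12 − 5 = 7 completes the 12 down.
(2,1) = 4: the only remaining digit allowed by both the 11 across and the 13 down.
(2,2) = 11 − 9 = 2 completes the 11 across.
(1,1) = 13 − 4 = 9 completes the 13 down.
(1,2) = 17 − 16 = 1 completes the 17 across.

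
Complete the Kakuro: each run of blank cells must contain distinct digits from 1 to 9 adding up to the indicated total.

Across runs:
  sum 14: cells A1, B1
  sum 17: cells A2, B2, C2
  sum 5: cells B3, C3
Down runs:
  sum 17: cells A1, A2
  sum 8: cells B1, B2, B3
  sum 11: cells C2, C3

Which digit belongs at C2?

7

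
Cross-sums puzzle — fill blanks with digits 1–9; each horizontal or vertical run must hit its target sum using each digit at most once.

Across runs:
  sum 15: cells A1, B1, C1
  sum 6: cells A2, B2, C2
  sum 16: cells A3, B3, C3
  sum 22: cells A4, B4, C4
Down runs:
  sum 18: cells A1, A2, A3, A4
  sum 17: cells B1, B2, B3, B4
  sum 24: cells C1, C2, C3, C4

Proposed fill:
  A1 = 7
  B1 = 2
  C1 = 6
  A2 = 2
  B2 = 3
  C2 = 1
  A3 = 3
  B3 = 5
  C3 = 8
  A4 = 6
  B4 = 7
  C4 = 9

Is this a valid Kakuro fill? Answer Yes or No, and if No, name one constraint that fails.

Yes

Across: 7+2+6=15; 2+3+1=6; 3+5+8=16; 6+7+9=22. Down: 7+2+3+6=18; 2+3+5+7=17; 6+1+8+9=24. No digit repeats within any run.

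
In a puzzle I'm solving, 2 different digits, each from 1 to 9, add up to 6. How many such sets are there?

2

2 distinct digits from 1–9 sum between 3 and 17.
Enumerating: {1,5}, {2,4}.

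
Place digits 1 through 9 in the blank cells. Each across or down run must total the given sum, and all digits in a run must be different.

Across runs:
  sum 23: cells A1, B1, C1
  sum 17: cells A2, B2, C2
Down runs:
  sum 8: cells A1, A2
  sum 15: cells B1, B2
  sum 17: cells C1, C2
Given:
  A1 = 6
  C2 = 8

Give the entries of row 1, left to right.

6, 8, 9

23 in 3 cells must be {6,8,9}; 17 in 2 cells must be {8,9}.
C1 = 17 − 8 = 9 completes the 17 down.
A2 = 8 − 6 = 2 completes the 8 down.
B2 = 17 − 10 = 7 completes the 17 across.
B1 = 23 − 15 = 8 completes the 23 across.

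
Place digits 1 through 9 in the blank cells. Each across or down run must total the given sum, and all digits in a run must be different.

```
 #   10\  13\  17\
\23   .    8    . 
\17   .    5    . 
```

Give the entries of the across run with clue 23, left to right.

23 in 3 cells must be {6,8,9}; 17 in 2 cells must be {8,9}.
Given what's placed, R1C3 must be 9 to fit the 23 across and 17 down.
R2C3 = 17 − 9 = 8 completes the 17 down.
R1C1 = 23 − 17 = 6 completes the 23 across.
R2C1 = 17 − 13 = 4 completes the 17 across.

6, 8, 9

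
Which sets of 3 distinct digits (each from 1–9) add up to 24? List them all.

{7,8,9}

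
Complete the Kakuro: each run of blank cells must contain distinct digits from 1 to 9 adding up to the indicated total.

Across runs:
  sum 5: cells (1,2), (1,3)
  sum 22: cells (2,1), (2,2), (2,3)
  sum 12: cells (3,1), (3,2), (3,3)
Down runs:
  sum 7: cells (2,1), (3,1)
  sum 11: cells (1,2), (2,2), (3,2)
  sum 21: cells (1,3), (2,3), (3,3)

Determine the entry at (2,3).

Only 4 fits (1,3) under both its across sum 5 and down sum 21.
(1,2) = 5 − 4 = 1 completes the 5 across.
Nothing is forced directly, so branch on (2,3), whose candidates are 8 or 9. If (2,3) = 8: that forces (2,1) = 5, after which (2,2) would have to be in {9} for the 22 across but in {2,3,4,6,7,8} for the 11 down — contradiction. So (2,3) = 9.
(3,3) = 21 − 13 = 8 completes the 21 down.
(3,2) = 3: the only remaining digit allowed by both the 12 across and the 11 down.
(2,2) = 11 − 4 = 7 completes the 11 down.
(3,1) = 12 − 11 = 1 completes the 12 across.
(2,1) = 22 − 16 = 6 completes the 22 across.

9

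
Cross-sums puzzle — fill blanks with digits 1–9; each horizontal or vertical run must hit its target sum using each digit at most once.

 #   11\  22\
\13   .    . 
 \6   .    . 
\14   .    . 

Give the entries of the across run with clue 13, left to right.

4, 9

The 6 across and the 22 down share only 5, so R2C2 = 5.
R2C1 = 6 − 5 = 1 completes the 6 across.
Nothing is forced directly, so branch on R1C2, whose candidates are 8 or 9. If R1C2 = 8: then R1C1 would have to be in {5} for the 13 across but in {2,3,4,6,7,8} for the 11 down — contradiction. So R1C2 = 9.
R1C1 = 13 − 9 = 4 completes the 13 across.
R3C1 = 11 − 5 = 6 completes the 11 down.
R3C2 = 14 − 6 = 8 completes the 14 across.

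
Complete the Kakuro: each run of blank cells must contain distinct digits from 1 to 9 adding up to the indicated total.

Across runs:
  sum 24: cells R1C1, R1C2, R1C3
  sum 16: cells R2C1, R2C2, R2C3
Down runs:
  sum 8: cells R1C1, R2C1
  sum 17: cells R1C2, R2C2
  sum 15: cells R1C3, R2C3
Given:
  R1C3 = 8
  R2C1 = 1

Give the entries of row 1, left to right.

7 9 8

24 in 3 cells must be {7,8,9}; 17 in 2 cells must be {8,9}.
R1C1 = 8 − 1 = 7 completes the 8 down.
R1C2 = 24 − 15 = 9 completes the 24 across.
R2C2 = 17 − 9 = 8 completes the 17 down.
R2C3 = 16 − 9 = 7 completes the 16 across.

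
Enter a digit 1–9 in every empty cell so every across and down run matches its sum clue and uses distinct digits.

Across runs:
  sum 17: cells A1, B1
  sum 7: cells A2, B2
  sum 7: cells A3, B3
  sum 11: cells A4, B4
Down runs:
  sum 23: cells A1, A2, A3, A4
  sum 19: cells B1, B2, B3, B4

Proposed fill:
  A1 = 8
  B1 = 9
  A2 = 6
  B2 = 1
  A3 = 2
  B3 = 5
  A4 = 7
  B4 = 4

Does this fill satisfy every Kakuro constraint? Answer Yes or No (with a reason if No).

Across: 8+9=17; 6+1=7; 2+5=7; 7+4=11. Down: 8+6+2+7=23; 9+1+5+4=19. No digit repeats within any run.

Yes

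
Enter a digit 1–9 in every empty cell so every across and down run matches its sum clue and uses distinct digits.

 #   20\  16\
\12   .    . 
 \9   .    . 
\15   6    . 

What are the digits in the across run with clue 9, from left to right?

R2C1 = 5: the only remaining digit allowed by both the 9 across and the 20 down.
R2C2 = 9 − 5 = 4 completes the 9 across.
R3C2 = 15 − 6 = 9 completes the 15 across.
R1C1 = 20 − 11 = 9 completes the 20 down.
R1C2 = 12 − 9 = 3 completes the 12 across.

5 4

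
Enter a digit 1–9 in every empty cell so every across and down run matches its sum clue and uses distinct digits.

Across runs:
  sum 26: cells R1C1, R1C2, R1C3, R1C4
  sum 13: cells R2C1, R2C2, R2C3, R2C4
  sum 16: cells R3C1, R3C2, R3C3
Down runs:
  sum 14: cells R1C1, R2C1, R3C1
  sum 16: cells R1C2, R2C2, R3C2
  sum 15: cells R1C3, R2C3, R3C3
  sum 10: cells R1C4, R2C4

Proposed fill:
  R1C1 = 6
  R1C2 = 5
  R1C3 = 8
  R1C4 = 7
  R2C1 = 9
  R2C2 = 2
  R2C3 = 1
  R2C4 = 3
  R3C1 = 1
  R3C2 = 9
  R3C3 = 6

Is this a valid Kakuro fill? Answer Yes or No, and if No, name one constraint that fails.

No — the down run R1C1–R3C1 sums to 16, not 14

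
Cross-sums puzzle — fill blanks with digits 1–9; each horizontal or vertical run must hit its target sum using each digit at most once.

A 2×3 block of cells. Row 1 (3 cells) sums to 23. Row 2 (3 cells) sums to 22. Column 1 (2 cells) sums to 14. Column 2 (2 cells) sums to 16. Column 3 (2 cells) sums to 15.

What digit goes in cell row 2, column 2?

7

23 in 3 cells must be {6,8,9}; 16 in 2 cells must be {7,9}.
The 23 across and the 16 down share only 9, so (1,2) = 9.
(2,2) = 16 − 9 = 7 completes the 16 down.
Nothing is forced directly, so branch on (2,1), whose candidates are 6 or 9. If (2,1) = 9: then (1,1) would have to be in {6,8} for the 23 across but in {5} for the 14 down — contradiction. So (2,1) = 6.
(1,1) = 14 − 6 = 8 completes the 14 down.
(1,3) = 23 − 17 = 6 completes the 23 across.
(2,3) = 22 − 13 = 9 completes the 22 across.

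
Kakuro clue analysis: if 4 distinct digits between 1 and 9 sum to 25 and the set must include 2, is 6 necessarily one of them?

Yes

The only way to make 25 from 4 distinct digits under that restriction is {2,6,8,9}, which contains 6.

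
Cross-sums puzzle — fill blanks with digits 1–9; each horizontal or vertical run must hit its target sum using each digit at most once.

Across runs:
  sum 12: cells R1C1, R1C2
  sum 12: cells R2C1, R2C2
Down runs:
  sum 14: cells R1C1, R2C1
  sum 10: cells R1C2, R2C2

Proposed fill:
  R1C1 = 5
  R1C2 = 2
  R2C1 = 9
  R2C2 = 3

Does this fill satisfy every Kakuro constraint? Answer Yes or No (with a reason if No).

No — the across run R1C1–R1C2 sums to 7, not 12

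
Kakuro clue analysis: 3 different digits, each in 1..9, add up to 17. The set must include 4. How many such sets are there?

2

3 distinct digits from 1–9 sum between 6 and 24.
Keeping only sets containing 4.
Enumerating: {4,5,8}, {4,6,7}.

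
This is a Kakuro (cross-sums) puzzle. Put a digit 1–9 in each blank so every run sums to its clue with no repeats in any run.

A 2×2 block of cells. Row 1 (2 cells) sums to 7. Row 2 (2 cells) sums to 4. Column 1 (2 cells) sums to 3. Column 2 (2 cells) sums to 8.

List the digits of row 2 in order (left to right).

1 3

4 in 2 cells must be {1,3}; 3 in 2 cells must be {1,2}.
The 4 across and the 3 down share only 1, so (2,1) = 1.
(2,2) = 4 − 1 = 3 completes the 4 across.
(1,1) = 3 − 1 = 2 completes the 3 down.
(1,2) = 7 − 2 = 5 completes the 7 across.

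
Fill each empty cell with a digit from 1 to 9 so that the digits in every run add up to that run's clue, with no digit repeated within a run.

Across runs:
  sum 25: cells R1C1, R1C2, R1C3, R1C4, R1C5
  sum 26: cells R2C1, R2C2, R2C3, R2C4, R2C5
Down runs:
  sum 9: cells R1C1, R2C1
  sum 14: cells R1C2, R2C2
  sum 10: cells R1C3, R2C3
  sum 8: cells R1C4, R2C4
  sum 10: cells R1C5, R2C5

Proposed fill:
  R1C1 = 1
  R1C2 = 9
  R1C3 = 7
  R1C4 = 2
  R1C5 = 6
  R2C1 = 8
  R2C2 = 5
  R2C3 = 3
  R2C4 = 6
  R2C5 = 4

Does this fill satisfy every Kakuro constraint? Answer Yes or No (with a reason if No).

Yes

Across: 1+9+7+2+6=25; 8+5+3+6+4=26. Down: 1+8=9; 9+5=14; 7+3=10; 2+6=8; 6+4=10. No digit repeats within any run.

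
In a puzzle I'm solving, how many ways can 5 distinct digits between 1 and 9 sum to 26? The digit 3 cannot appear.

5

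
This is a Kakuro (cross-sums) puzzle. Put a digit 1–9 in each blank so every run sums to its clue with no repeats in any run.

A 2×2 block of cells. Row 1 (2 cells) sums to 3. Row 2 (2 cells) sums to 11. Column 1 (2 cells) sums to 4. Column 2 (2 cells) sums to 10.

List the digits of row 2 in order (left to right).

3, 8

3 in 2 cells must be {1,2}; 4 in 2 cells must be {1,3}.
The 3 across and the 4 down share only 1, so (1,1) = 1.
(1,2) = 3 − 1 = 2 completes the 3 across.
(2,1) = 4 − 1 = 3 completes the 4 down.
(2,2) = 11 − 3 = 8 completes the 11 across.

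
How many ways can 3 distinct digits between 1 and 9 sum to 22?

2

3 distinct digits from 1–9 sum between 6 and 24.
Enumerating: {5,8,9}, {6,7,9}.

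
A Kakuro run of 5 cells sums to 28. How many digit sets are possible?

9

5 distinct digits from 1–9 sum between 15 and 35.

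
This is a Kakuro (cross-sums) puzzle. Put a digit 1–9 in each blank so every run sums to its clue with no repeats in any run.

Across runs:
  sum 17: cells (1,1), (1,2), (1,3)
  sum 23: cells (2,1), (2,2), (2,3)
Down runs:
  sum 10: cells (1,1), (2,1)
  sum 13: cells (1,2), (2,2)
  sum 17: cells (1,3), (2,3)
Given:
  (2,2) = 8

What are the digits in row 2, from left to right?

6, 8, 9

23 in 3 cells must be {6,8,9}; 17 in 2 cells must be {8,9}.
(1,2) = 13 − 8 = 5 completes the 13 down.
(2,3) = 9: the only remaining digit allowed by both the 23 across and the 17 down.
(1,3) = 17 − 9 = 8 completes the 17 down.
(2,1) = 23 − 17 = 6 completes the 23 across.
(1,1) = 17 − 13 = 4 completes the 17 across.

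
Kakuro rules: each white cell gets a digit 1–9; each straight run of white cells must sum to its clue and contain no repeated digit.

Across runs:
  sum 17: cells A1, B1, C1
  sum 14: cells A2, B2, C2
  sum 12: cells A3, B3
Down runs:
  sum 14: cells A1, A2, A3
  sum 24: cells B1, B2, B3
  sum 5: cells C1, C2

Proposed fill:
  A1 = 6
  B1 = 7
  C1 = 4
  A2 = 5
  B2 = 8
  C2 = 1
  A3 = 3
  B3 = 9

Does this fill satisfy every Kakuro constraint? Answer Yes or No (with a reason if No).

Yes

Across: 6+7+4=17; 5+8+1=14; 3+9=12. Down: 6+5+3=14; 7+8+9=24; 4+1=5. No digit repeats within any run.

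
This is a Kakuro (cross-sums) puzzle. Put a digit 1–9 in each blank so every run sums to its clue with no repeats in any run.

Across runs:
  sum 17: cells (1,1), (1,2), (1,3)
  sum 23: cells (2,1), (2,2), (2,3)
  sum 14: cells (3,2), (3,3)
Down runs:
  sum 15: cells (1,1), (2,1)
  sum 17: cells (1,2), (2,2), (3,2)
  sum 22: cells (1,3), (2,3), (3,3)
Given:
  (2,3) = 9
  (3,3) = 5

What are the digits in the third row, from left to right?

23 in 3 cells must be {6,8,9}.
(1,3) = 22 − 14 = 8 completes the 22 down.
(3,2) = 14 − 5 = 9 completes the 14 across.
(2,2) = 6: the only remaining digit allowed by both the 23 across and the 17 down.
(1,2) = 17 − 15 = 2 completes the 17 down.
(2,1) = 23 − 15 = 8 completes the 23 across.
(1,1) = 17 − 10 = 7 completes the 17 across.

9 5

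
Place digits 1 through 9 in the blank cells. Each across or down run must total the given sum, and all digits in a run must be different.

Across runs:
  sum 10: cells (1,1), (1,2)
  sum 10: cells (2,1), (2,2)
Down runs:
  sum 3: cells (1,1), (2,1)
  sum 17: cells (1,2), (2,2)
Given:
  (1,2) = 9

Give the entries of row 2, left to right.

2 8

3 in 2 cells must be {1,2}; 17 in 2 cells must be {8,9}.
(1,1) = 10 − 9 = 1 completes the 10 across.
(2,1) = 3 − 1 = 2 completes the 3 down.
(2,2) = 10 − 2 = 8 completes the 10 across.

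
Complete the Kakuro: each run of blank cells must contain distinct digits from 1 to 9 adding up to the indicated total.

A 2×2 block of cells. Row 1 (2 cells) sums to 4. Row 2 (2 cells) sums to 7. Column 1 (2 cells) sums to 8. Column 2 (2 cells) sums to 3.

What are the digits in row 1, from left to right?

4 in 2 cells must be {1,3}; 3 in 2 cells must be {1,2}.
The 4 across and the 3 down share only 1, so (1,2) = 1.
(2,2) = 3 − 1 = 2 completes the 3 down.
(1,1) = 4 − 1 = 3 completes the 4 across.
(2,1) = 7 − 2 = 5 completes the 7 across.

3 1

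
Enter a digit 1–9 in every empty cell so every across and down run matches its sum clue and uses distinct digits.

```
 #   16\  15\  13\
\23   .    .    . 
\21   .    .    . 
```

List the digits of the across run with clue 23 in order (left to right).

23 in 3 cells must be {6,8,9}; 16 in 2 cells must be {7,9}.
The 23 across and the 16 down share only 9, so R1C1 = 9.
R2C1 = 16 − 9 = 7 completes the 16 down.
Nothing is forced directly, so branch on R1C2, whose candidates are 6 or 8. If R1C2 = 8: that forces R1C3 = 6, after which R2C2 would have to be in {5,6,8,9} for the 21 across but in {7} for the 15 down — contradiction. So R1C2 = 6.
R1C3 = 23 − 15 = 8 completes the 23 across.
R2C2 = 15 − 6 = 9 completes the 15 down.
R2C3 = 21 − 16 = 5 completes the 21 across.

9, 6, 8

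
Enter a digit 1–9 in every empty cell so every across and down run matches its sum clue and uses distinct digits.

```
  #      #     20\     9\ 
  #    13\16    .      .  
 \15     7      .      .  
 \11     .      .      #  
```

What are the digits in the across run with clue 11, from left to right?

6 5

16 in 2 cells must be {7,9}.
Only 7 fits R1C3 under both its across sum 16 and down sum 9.
R2C3 = 9 − 7 = 2 completes the 9 down.
R3C1 = 13 − 7 = 6 completes the 13 down.
R3C2 = 11 − 6 = 5 completes the 11 across.
R1C2 = 16 − 7 = 9 completes the 16 across.
R2C2 = 15 − 9 = 6 completes the 15 across.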